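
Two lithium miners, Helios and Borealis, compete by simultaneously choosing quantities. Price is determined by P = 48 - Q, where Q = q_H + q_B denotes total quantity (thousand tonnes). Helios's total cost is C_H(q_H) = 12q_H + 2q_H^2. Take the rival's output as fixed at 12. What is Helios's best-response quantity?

With the rival's output fixed at 12, Helios's profit is π_H = (48 - 12 - q_H)q_H - (12q_H + 2q_H²) = (36 - q_H)q_H - (12q_H + 2q_H²).
∂π_H/∂q_H = 24 - 6q_H = 0, so q_H = 4.

4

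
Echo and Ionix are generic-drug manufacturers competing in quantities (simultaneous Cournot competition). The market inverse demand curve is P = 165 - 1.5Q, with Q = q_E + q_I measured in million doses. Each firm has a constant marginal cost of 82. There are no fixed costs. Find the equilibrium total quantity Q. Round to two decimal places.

36.89

Each firm earns π_i = (165 - 1.5Q)q_i - 82q_i.
First-order condition (treating rivals' output as given): 83 - 3q_i - (3/2)q_j = 0.
With identical firms every q_j equals q_i, so q_j = q_i and 83 = (9/2)q_i, giving q_i = 166/9.
Total output Q = 166/9 + 166/9 = 332/9.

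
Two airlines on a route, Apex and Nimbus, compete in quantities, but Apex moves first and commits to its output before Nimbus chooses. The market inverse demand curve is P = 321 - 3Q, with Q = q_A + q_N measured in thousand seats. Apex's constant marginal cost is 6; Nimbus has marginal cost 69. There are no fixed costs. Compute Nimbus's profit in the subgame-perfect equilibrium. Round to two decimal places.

330.75

Solve by backward induction. Given q_A, the follower Nimbus maximises π_N = (321 - 3q_A - 3q_N)q_N - 69q_N.
∂π_N/∂q_N = 252 - 3q_A - 6q_N = 0 gives the reaction function q_N = (252 - 3q_A)/6.
The leader anticipates this reaction. Substituting into P = 321 - 3Q gives P = 195 - (3/2)q_A, so π_A = (195 - (3/2)q_A)q_A - 6q_A.
Leader FOC: 189 - 3q_A = 0, so q_A = 63.
Then q_N = (252 - 3·63)/6 = 21/2.
Price P = 321 - 3·(147/2) = 201/2.
Nimbus's profit: (201/2 - 69)·(21/2) = 1323/4.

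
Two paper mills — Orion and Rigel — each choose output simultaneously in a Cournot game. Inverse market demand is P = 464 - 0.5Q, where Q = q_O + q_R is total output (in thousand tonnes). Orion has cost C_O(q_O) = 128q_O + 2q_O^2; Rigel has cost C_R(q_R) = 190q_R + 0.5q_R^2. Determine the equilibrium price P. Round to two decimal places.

Orion's profit: π_O = (464 - 0.5Q)q_O - (128q_O + 2q_O²). Setting ∂π_O/∂q_O = 0: 336 - 5q_O - (1/2)(q_R) = 0.
Rigel's first-order condition: 274 - 2q_R - (1/2)(q_O) = 0.
So q_O = (336 - (1/2)q_R)/5 and q_R = (274 - (1/2)q_O)/2.
Substituting one into the other gives q_O = 54.8718 and q_R = 123.2821.
Total output Q = 178.1538, so price P = 464 - (1/2)·178.1538 = 374.9231.

374.92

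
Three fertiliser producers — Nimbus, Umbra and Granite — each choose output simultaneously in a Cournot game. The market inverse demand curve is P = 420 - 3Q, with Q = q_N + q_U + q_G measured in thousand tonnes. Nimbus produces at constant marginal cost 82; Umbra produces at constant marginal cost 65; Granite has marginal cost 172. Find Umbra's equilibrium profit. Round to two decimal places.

Nimbus's profit: π_N = (420 - 3Q)q_N - (82q_N). Setting ∂π_N/∂q_N = 0: 338 - 6q_N - 3(q_U + q_G) = 0.
Umbra's profit: π_U = (420 - 3Q)q_U - (65q_U). Setting ∂π_U/∂q_U = 0: 355 - 6q_U - 3(q_N + q_G) = 0.
Granite's profit: π_G = (420 - 3Q)q_G - (172q_G). Setting ∂π_G/∂q_G = 0: 248 - 6q_G - 3(q_N + q_U) = 0.
Adding the 3 first-order conditions: 941 − 12Q = 0, so Q = 941/12.
Back-substituting: q_N = (338 − 941/4)/3 = 137/4, q_U = (355 − 941/4)/3 = 479/12, q_G = (248 − 941/4)/3 = 17/4.
Price P = 420 - 3·(941/12) = 739/4.
Umbra's profit: (739/4 - 65)·(479/12) = 4780.0208.

4780.02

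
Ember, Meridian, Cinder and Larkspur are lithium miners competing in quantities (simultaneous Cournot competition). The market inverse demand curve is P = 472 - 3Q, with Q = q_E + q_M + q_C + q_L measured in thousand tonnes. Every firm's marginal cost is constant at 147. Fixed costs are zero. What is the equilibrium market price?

Each firm earns π_i = (472 - 3Q)q_i - 147q_i.
First-order condition (treating rivals' output as given): 325 - 6q_i - 3·Σ_{j≠i} q_j = 0.
With identical firms every q_j equals q_i, so Σ_{j≠i} q_j = 3q_i and 325 = 15q_i, giving q_i = 65/3.
Total output Q = 260/3, so price P = 472 - 3·(260/3) = 212.

212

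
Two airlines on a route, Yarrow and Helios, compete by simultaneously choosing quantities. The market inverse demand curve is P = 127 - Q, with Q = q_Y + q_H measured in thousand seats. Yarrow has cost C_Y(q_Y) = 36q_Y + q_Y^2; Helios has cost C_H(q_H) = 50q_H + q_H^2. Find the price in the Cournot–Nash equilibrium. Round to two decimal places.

Yarrow's profit: π_Y = (127 - Q)q_Y - (36q_Y + q_Y²). Setting ∂π_Y/∂q_Y = 0: 91 - 4q_Y - (q_H) = 0.
Helios's profit: π_H = (127 - Q)q_H - (50q_H + q_H²). Setting ∂π_H/∂q_H = 0: 77 - 4q_H - (q_Y) = 0.
So q_Y = (91 - q_H)/4 and q_H = (77 - q_Y)/4.
Substituting one into the other gives q_Y = 287/15 and q_H = 217/15.
Total output Q = 168/5, so price P = 127 - 168/5 = 467/5.

93.40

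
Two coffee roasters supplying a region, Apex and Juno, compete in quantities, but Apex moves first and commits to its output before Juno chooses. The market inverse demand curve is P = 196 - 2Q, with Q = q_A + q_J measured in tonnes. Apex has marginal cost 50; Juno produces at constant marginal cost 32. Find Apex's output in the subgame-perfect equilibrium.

32

The follower Juno best-responds to any q_A: π_J = (196 - 2Q)q_J - 32q_J.
Setting the follower's marginal profit to zero, 164 - 2q_A - 4q_J = 0, i.e. q_J = (164 - 2q_A)/4.
The leader anticipates this reaction. Substituting into P = 196 - 2Q gives P = 114 - q_A, so π_A = (114 - q_A)q_A - 50q_A.
The leader's first-order condition 64 - 2q_A = 0 yields q_A = 32.
Then q_J = (164 - 2·32)/4 = 25.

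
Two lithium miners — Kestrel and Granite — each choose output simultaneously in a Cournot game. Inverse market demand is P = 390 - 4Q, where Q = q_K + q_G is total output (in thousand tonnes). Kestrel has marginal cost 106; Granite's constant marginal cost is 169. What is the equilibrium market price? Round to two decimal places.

Kestrel's profit: π_K = (390 - 4Q)q_K - (106q_K). Setting ∂π_K/∂q_K = 0: 284 - 8q_K - 4(q_G) = 0.
Granite's profit: π_G = (390 - 4Q)q_G - (169q_G). Setting ∂π_G/∂q_G = 0: 221 - 8q_G - 4(q_K) = 0.
Rearranging gives the reaction functions q_K = (284 - 4q_G)/8 and q_G = (221 - 4q_K)/8.
Solving the pair: q_K = 347/12, q_G = 79/6.
Total output Q = 505/12, so price P = 390 - 4·(505/12) = 665/3.

221.67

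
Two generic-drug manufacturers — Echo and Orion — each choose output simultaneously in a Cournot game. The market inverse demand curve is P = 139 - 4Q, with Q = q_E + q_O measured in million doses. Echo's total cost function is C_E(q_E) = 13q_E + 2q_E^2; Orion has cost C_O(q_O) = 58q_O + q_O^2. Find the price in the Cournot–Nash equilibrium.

Echo's profit: π_E = (139 - 4Q)q_E - (13q_E + 2q_E²). Setting ∂π_E/∂q_E = 0: 126 - 12q_E - 4(q_O) = 0.
Orion's first-order condition: 81 - 10q_O - 4(q_E) = 0.
So q_E = (126 - 4q_O)/12 and q_O = (81 - 4q_E)/10.
Substituting one into the other gives q_E = 9 and q_O = 9/2.
Total output Q = 27/2, so price P = 139 - 4·(27/2) = 85.

85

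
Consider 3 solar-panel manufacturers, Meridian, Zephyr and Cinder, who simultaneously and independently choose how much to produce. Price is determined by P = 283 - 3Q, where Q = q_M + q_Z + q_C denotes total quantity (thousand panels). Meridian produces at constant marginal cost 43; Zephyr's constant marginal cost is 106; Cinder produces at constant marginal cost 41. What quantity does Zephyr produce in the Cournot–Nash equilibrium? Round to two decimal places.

4.08

Meridian's profit: π_M = (283 - 3Q)q_M - (43q_M). Setting ∂π_M/∂q_M = 0: 240 - 6q_M - 3(q_Z + q_C) = 0.
Zephyr's profit: π_Z = (283 - 3Q)q_Z - (106q_Z). Setting ∂π_Z/∂q_Z = 0: 177 - 6q_Z - 3(q_M + q_C) = 0.
Cinder's first-order condition: 242 - 6q_C - 3(q_M + q_Z) = 0.
Summing all 3 equations gives 659 − 12Q = 0, hence Q = 659/12.
Back-substituting: q_M = (240 − 659/4)/3 = 301/12, q_Z = (177 − 659/4)/3 = 49/12, q_C = (242 − 659/4)/3 = 103/4.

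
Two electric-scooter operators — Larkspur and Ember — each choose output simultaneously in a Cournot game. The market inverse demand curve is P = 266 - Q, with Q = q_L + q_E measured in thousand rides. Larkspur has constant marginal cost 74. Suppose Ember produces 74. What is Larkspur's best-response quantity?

59

With the rival's output fixed at 74, Larkspur's profit is π_L = (266 - 74 - q_L)q_L - (74q_L) = (192 - q_L)q_L - (74q_L).
∂π_L/∂q_L = 118 - 2q_L = 0, so q_L = 59.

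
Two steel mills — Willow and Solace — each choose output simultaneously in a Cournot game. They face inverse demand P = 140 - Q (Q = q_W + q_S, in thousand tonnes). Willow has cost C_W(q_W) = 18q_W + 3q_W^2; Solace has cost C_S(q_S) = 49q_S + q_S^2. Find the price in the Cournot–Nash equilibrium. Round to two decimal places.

Willow's profit: π_W = (140 - Q)q_W - (18q_W + 3q_W²). Setting ∂π_W/∂q_W = 0: 122 - 8q_W - (q_S) = 0.
Solace's first-order condition: 91 - 4q_S - (q_W) = 0.
So q_W = (122 - q_S)/8 and q_S = (91 - q_W)/4.
Solving the pair: q_W = 397/31, q_S = 606/31.
Total output Q = 1003/31, so price P = 140 - 1003/31 = 107.6452.

107.65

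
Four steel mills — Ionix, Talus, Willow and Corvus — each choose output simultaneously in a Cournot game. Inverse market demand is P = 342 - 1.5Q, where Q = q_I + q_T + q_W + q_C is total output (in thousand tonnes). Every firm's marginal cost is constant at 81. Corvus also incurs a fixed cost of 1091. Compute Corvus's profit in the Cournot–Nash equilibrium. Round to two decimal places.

725.56

Each firm earns π_i = (342 - 1.5Q)q_i - 81q_i.
First-order condition (treating rivals' output as given): 261 - 3q_i - (3/2)·Σ_{j≠i} q_j = 0.
With identical firms every q_j equals q_i, so Σ_{j≠i} q_j = 3q_i and 261 = (15/2)q_i, giving q_i = 174/5.
Price P = 342 - (3/2)·(696/5) = 666/5.
Corvus's profit: (666/5 - 81)·(174/5) - 1091 = 725.5600.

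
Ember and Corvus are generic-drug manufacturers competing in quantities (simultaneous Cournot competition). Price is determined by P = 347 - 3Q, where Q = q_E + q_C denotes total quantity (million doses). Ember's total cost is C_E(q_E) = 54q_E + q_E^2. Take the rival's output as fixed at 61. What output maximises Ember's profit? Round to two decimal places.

With the rival's output fixed at 61, Ember's profit is π_E = (347 - 3·61 - 3q_E)q_E - (54q_E + q_E²) = (164 - 3q_E)q_E - (54q_E + q_E²).
∂π_E/∂q_E = 110 - 8q_E = 0, so q_E = 55/4.

13.75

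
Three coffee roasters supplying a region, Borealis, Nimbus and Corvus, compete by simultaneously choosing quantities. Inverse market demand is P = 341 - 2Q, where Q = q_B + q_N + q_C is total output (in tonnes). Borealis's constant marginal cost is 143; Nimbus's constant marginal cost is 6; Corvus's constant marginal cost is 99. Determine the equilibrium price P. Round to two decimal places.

147.25

Borealis's profit: π_B = (341 - 2Q)q_B - (143q_B). Setting ∂π_B/∂q_B = 0: 198 - 4q_B - 2(q_N + q_C) = 0.
Nimbus's first-order condition: 335 - 4q_N - 2(q_B + q_C) = 0.
Corvus's profit: π_C = (341 - 2Q)q_C - (99q_C). Setting ∂π_C/∂q_C = 0: 242 - 4q_C - 2(q_B + q_N) = 0.
Adding the 3 first-order conditions: 775 − 8Q = 0, so Q = 775/8.
Back-substituting: q_B = (198 − 775/4)/2 = 17/8, q_N = (335 − 775/4)/2 = 565/8, q_C = (242 − 775/4)/2 = 193/8.
Total output Q = 775/8, so price P = 341 - 2·(775/8) = 589/4.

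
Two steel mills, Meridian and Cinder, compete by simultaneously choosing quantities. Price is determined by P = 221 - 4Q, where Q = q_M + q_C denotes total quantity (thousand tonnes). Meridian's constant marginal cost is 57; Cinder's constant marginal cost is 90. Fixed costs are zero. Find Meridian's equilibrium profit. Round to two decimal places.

Meridian's profit: π_M = (221 - 4Q)q_M - (57q_M). Setting ∂π_M/∂q_M = 0: 164 - 8q_M - 4(q_C) = 0.
Cinder's first-order condition: 131 - 8q_C - 4(q_M) = 0.
Rearranging gives the reaction functions q_M = (164 - 4q_C)/8 and q_C = (131 - 4q_M)/8.
Solving the pair: q_M = 197/12, q_C = 49/6.
Price P = 221 - 4·(295/12) = 368/3.
Meridian's profit: (368/3 - 57)·(197/12) = 1078.0278.

1078.03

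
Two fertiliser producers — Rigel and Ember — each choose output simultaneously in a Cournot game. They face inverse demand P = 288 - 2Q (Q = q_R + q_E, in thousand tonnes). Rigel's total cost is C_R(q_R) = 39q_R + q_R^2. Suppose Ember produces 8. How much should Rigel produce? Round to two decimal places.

With the rival's output fixed at 8, Rigel's profit is π_R = (288 - 2·8 - 2q_R)q_R - (39q_R + q_R²) = (272 - 2q_R)q_R - (39q_R + q_R²).
∂π_R/∂q_R = 233 - 6q_R = 0, so q_R = 233/6.

38.83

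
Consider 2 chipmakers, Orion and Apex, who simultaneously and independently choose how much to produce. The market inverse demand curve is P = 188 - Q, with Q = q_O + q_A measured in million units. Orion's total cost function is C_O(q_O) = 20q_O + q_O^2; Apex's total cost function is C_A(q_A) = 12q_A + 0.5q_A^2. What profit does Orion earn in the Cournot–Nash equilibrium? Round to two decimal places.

1778.25

Orion's profit: π_O = (188 - Q)q_O - (20q_O + q_O²). Setting ∂π_O/∂q_O = 0: 168 - 4q_O - (q_A) = 0.
Apex's first-order condition: 176 - 3q_A - (q_O) = 0.
So q_O = (168 - q_A)/4 and q_A = (176 - q_O)/3.
Solving the pair: q_O = 328/11, q_A = 536/11.
Price P = 188 - 864/11 = 1204/11.
Orion's profit: (1204/11)·(328/11) - 20·(328/11) - (328/11)² = 1778.2479.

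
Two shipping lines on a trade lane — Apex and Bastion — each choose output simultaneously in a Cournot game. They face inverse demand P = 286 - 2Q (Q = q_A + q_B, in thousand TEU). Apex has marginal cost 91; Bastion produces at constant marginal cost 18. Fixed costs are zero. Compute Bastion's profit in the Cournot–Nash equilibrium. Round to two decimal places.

6460.06

Apex's profit: π_A = (286 - 2Q)q_A - (91q_A). Setting ∂π_A/∂q_A = 0: 195 - 4q_A - 2(q_B) = 0.
Bastion's profit: π_B = (286 - 2Q)q_B - (18q_B). Setting ∂π_B/∂q_B = 0: 268 - 4q_B - 2(q_A) = 0.
Rearranging gives the reaction functions q_A = (195 - 2q_B)/4 and q_B = (268 - 2q_A)/4.
Solving the pair: q_A = 61/3, q_B = 341/6.
Price P = 286 - 2·(463/6) = 395/3.
Bastion's profit: (395/3 - 18)·(341/6) = 6460.0556.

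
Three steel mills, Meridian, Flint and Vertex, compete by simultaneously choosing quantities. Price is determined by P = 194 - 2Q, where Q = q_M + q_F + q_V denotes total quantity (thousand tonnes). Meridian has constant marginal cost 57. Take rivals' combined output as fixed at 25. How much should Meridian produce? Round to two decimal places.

21.75

With rivals' combined output fixed at 25, Meridian's profit is π_M = (194 - 2·25 - 2q_M)q_M - (57q_M) = (144 - 2q_M)q_M - (57q_M).
∂π_M/∂q_M = 87 - 4q_M = 0, so q_M = 87/4.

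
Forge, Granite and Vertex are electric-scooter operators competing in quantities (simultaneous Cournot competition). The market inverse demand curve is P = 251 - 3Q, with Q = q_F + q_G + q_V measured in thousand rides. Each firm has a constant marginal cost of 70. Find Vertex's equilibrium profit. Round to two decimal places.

Each firm earns π_i = (251 - 3Q)q_i - 70q_i.
First-order condition (treating rivals' output as given): 181 - 6q_i - 3·Σ_{j≠i} q_j = 0.
With identical firms every q_j equals q_i, so Σ_{j≠i} q_j = 2q_i and 181 = 12q_i, giving q_i = 181/12.
Price P = 251 - 3·(181/4) = 461/4.
Vertex's profit: (461/4 - 70)·(181/12) = 682.5208.

682.52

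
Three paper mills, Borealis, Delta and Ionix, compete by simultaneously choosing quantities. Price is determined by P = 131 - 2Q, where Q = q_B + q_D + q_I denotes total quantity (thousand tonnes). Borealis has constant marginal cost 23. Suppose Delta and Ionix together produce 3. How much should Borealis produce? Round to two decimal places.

25.50

With rivals' combined output fixed at 3, Borealis's profit is π_B = (131 - 2·3 - 2q_B)q_B - (23q_B) = (125 - 2q_B)q_B - (23q_B).
∂π_B/∂q_B = 102 - 4q_B = 0, so q_B = 51/2.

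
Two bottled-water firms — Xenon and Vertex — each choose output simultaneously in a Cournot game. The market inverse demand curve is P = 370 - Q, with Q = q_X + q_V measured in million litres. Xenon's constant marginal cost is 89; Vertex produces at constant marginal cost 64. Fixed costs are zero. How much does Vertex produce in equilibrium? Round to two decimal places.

110.33

Xenon's profit: π_X = (370 - Q)q_X - (89q_X). Setting ∂π_X/∂q_X = 0: 281 - 2q_X - (q_V) = 0.
Vertex's profit: π_V = (370 - Q)q_V - (64q_V). Setting ∂π_V/∂q_V = 0: 306 - 2q_V - (q_X) = 0.
Best responses: q_X = (281 - q_V)/2, q_V = (306 - q_X)/2.
Solving the pair: q_X = 256/3, q_V = 331/3.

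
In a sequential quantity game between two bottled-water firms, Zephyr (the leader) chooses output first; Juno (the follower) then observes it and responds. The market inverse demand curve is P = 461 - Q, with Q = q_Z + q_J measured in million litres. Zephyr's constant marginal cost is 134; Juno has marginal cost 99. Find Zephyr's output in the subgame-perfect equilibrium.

146

The follower Juno best-responds to any q_Z: π_J = (461 - Q)q_J - 99q_J.
Follower FOC: 362 - q_Z - 2q_J = 0, so q_J(q_Z) = (362 - q_Z)/2.
The leader anticipates this reaction. Substituting into P = 461 - Q gives P = 280 - (1/2)q_Z, so π_Z = (280 - (1/2)q_Z)q_Z - 134q_Z.
Maximising: ∂π_Z/∂q_Z = 146 - q_Z = 0, giving q_Z = 146.
Then q_J = (362 - 146)/2 = 108.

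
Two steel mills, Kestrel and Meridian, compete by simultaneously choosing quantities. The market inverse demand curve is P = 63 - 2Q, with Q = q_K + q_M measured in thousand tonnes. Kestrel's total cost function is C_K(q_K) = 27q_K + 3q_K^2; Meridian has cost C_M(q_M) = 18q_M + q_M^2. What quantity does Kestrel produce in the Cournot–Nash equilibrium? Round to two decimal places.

2.25

Kestrel's profit: π_K = (63 - 2Q)q_K - (27q_K + 3q_K²). Setting ∂π_K/∂q_K = 0: 36 - 10q_K - 2(q_M) = 0.
Meridian's profit: π_M = (63 - 2Q)q_M - (18q_M + q_M²). Setting ∂π_M/∂q_M = 0: 45 - 6q_M - 2(q_K) = 0.
So q_K = (36 - 2q_M)/10 and q_M = (45 - 2q_K)/6.
Solving the pair: q_K = 9/4, q_M = 27/4.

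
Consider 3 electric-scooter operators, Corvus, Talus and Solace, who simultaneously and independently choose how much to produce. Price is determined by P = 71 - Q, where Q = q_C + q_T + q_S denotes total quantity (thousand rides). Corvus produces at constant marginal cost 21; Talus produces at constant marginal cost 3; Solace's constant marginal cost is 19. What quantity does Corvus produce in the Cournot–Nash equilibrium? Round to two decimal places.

7.50

Corvus's profit: π_C = (71 - Q)q_C - (21q_C). Setting ∂π_C/∂q_C = 0: 50 - 2q_C - (q_T + q_S) = 0.
Talus's profit: π_T = (71 - Q)q_T - (3q_T). Setting ∂π_T/∂q_T = 0: 68 - 2q_T - (q_C + q_S) = 0.
Solace's first-order condition: 52 - 2q_S - (q_C + q_T) = 0.
Summing all 3 equations gives 170 − 4Q = 0, hence Q = 85/2.
Back-substituting: q_C = (50 − 85/2) = 15/2, q_T = (68 − 85/2) = 51/2, q_S = (52 − 85/2) = 19/2.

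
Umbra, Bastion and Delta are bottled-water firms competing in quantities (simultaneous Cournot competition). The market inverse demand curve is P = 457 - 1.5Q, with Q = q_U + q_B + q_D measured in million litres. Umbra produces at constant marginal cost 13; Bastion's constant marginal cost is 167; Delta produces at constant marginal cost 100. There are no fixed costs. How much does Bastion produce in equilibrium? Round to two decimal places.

Umbra's profit: π_U = (457 - 1.5Q)q_U - (13q_U). Setting ∂π_U/∂q_U = 0: 444 - 3q_U - (3/2)(q_B + q_D) = 0.
Bastion's profit: π_B = (457 - 1.5Q)q_B - (167q_B). Setting ∂π_B/∂q_B = 0: 290 - 3q_B - (3/2)(q_U + q_D) = 0.
Delta's first-order condition: 357 - 3q_D - (3/2)(q_U + q_B) = 0.
Adding the 3 first-order conditions: 1091 − 6Q = 0, so Q = 1091/6.
Back-substituting: q_U = (444 − 1091/4)/(3/2) = 685/6, q_B = (290 − 1091/4)/(3/2) = 23/2, q_D = (357 − 1091/4)/(3/2) = 337/6.

11.50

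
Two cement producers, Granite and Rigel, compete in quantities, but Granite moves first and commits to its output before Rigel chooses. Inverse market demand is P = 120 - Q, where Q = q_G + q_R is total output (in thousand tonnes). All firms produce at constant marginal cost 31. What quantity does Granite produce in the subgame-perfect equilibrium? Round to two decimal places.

44.50

Solve by backward induction. Given q_G, the follower Rigel maximises π_R = (120 - q_G - q_R)q_R - 31q_R.
Follower FOC: 89 - q_G - 2q_R = 0, so q_R(q_G) = (89 - q_G)/2.
The leader anticipates this reaction. Substituting into P = 120 - Q gives P = 151/2 - (1/2)q_G, so π_G = (151/2 - (1/2)q_G)q_G - 31q_G.
Maximising: ∂π_G/∂q_G = 89/2 - q_G = 0, giving q_G = 89/2.
Then q_R = (89 - 89/2)/2 = 89/4.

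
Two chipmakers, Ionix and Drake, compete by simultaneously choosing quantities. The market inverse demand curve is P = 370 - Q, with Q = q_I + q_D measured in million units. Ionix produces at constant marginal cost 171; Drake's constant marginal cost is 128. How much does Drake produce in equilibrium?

95

Ionix's profit: π_I = (370 - Q)q_I - (171q_I). Setting ∂π_I/∂q_I = 0: 199 - 2q_I - (q_D) = 0.
Drake's profit: π_D = (370 - Q)q_D - (128q_D). Setting ∂π_D/∂q_D = 0: 242 - 2q_D - (q_I) = 0.
Rearranging gives the reaction functions q_I = (199 - q_D)/2 and q_D = (242 - q_I)/2.
Solving the pair: q_I = 52, q_D = 95.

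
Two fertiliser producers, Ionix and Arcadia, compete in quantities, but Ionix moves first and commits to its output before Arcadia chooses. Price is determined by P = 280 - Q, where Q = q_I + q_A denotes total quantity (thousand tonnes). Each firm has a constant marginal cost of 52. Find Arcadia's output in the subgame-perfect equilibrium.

Solve by backward induction. Given q_I, the follower Arcadia maximises π_A = (280 - q_I - q_A)q_A - 52q_A.
Follower FOC: 228 - q_I - 2q_A = 0, so q_A(q_I) = (228 - q_I)/2.
Ionix substitutes q_A(q_I) into its own profit: π_I = q_I(280 - q_I - (228 - q_I)/2) - 52q_I = (166 - (1/2)q_I)q_I - 52q_I.
Leader FOC: 114 - q_I = 0, so q_I = 114.
Then q_A = (228 - 114)/2 = 57.

57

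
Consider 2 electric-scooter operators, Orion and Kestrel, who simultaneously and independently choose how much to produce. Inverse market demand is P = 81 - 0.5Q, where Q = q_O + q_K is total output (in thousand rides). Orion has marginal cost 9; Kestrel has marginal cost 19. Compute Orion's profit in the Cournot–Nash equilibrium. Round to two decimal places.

Orion's profit: π_O = (81 - 0.5Q)q_O - (9q_O). Setting ∂π_O/∂q_O = 0: 72 - q_O - (1/2)(q_K) = 0.
Kestrel's first-order condition: 62 - q_K - (1/2)(q_O) = 0.
Best responses: q_O = (72 - (1/2)q_K), q_K = (62 - (1/2)q_O).
Solving the pair: q_O = 164/3, q_K = 104/3.
Price P = 81 - (1/2)·(268/3) = 109/3.
Orion's profit: (109/3 - 9)·(164/3) = 1494.2222.

1494.22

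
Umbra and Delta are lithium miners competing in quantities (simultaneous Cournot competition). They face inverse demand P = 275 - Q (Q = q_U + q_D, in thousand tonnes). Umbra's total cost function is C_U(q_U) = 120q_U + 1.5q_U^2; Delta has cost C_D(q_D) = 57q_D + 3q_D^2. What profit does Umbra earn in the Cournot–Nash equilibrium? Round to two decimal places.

Umbra's profit: π_U = (275 - Q)q_U - (120q_U + (3/2)q_U²). Setting ∂π_U/∂q_U = 0: 155 - 5q_U - (q_D) = 0.
Delta's profit: π_D = (275 - Q)q_D - (57q_D + 3q_D²). Setting ∂π_D/∂q_D = 0: 218 - 8q_D - (q_U) = 0.
Rearranging gives the reaction functions q_U = (155 - q_D)/5 and q_D = (218 - q_U)/8.
Substituting one into the other gives q_U = 1022/39 and q_D = 935/39.
Price P = 275 - 1957/39 = 224.8205.
Umbra's profit: 224.8205·(1022/39) - 120·(1022/39) - (3/2)(1022/39)² = 1716.7719.

1716.77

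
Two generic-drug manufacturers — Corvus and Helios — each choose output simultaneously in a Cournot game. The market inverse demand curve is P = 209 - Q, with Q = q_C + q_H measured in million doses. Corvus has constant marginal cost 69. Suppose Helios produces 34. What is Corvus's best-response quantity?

With the rival's output fixed at 34, Corvus's profit is π_C = (209 - 34 - q_C)q_C - (69q_C) = (175 - q_C)q_C - (69q_C).
∂π_C/∂q_C = 106 - 2q_C = 0, so q_C = 53.

53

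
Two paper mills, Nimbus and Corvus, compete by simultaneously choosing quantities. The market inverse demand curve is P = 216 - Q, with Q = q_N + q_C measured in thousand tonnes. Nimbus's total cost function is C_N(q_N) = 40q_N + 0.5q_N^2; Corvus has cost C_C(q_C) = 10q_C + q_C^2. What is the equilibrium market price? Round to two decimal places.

Nimbus's profit: π_N = (216 - Q)q_N - (40q_N + (1/2)q_N²). Setting ∂π_N/∂q_N = 0: 176 - 3q_N - (q_C) = 0.
Corvus's first-order condition: 206 - 4q_C - (q_N) = 0.
Rearranging gives the reaction functions q_N = (176 - q_C)/3 and q_C = (206 - q_N)/4.
Substituting one into the other gives q_N = 498/11 and q_C = 442/11.
Total output Q = 940/11, so price P = 216 - 940/11 = 1436/11.

130.55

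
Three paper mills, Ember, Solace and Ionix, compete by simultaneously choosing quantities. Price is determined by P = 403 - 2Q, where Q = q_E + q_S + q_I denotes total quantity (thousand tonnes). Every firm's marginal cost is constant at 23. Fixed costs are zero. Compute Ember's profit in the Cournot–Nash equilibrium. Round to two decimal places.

4512.50

A representative firm's profit is π_i = q_i(403 - 2Q) - 23q_i.
First-order condition (treating rivals' output as given): 380 - 4q_i - 2·Σ_{j≠i} q_j = 0.
With identical firms every q_j equals q_i, so Σ_{j≠i} q_j = 2q_i and 380 = 8q_i, giving q_i = 95/2.
Price P = 403 - 2·(285/2) = 118.
Ember's profit: (118 - 23)·(95/2) = 4512.5000.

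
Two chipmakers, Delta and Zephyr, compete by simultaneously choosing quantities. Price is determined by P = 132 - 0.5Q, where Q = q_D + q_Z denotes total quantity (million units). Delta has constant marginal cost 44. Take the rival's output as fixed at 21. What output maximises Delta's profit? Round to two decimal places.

With the rival's output fixed at 21, Delta's profit is π_D = (132 - (1/2)·21 - (1/2)q_D)q_D - (44q_D) = (243/2 - (1/2)q_D)q_D - (44q_D).
∂π_D/∂q_D = 155/2 - q_D = 0, so q_D = 155/2.

77.50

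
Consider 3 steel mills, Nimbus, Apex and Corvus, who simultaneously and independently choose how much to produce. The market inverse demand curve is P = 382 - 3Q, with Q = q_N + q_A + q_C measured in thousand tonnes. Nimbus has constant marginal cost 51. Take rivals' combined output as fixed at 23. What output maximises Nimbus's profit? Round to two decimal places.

With rivals' combined output fixed at 23, Nimbus's profit is π_N = (382 - 3·23 - 3q_N)q_N - (51q_N) = (313 - 3q_N)q_N - (51q_N).
∂π_N/∂q_N = 262 - 6q_N = 0, so q_N = 131/3.

43.67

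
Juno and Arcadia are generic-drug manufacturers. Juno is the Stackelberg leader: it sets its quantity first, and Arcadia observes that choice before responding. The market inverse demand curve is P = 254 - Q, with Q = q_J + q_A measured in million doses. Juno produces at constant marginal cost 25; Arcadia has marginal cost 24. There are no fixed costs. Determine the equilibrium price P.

82

The follower Arcadia best-responds to any q_J: π_A = (254 - Q)q_A - 24q_A.
Setting the follower's marginal profit to zero, 230 - q_J - 2q_A = 0, i.e. q_A = (230 - q_J)/2.
Juno substitutes q_A(q_J) into its own profit: π_J = q_J(254 - q_J - (230 - q_J)/2) - 25q_J = (139 - (1/2)q_J)q_J - 25q_J.
Leader FOC: 114 - q_J = 0, so q_J = 114.
Then q_A = (230 - 114)/2 = 58.
Total output Q = 172, so price P = 254 - 172 = 82.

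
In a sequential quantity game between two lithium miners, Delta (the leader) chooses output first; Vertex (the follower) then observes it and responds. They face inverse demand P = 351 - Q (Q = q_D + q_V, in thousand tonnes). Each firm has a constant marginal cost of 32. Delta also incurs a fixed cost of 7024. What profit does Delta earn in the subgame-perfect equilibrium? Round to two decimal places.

Solve by backward induction. Given q_D, the follower Vertex maximises π_V = (351 - q_D - q_V)q_V - 32q_V.
∂π_V/∂q_V = 319 - q_D - 2q_V = 0 gives the reaction function q_V = (319 - q_D)/2.
The leader anticipates this reaction. Substituting into P = 351 - Q gives P = 383/2 - (1/2)q_D, so π_D = (383/2 - (1/2)q_D)q_D - 32q_D.
The leader's first-order condition 319/2 - q_D = 0 yields q_D = 319/2.
Then q_V = (319 - 319/2)/2 = 319/4.
Price P = 351 - 957/4 = 447/4.
Delta's profit: (447/4 - 32)·(319/2) - 7024 = 5696.1250.

5696.13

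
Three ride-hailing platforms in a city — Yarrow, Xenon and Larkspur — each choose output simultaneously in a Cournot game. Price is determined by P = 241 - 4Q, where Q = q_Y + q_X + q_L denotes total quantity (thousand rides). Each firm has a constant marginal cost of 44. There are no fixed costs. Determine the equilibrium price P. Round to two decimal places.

A representative firm's profit is π_i = q_i(241 - 4Q) - 44q_i.
Setting ∂π_i/∂q_i = 0 with rivals' quantities fixed: 197 - 8q_i - 4·Σ_{j≠i} q_j = 0.
By symmetry each firm produces the same amount; substituting Σ_{j≠i} q_j = 2q_i yields q_i = 197/16.
Total output Q = 591/16, so price P = 241 - 4·(591/16) = 373/4.

93.25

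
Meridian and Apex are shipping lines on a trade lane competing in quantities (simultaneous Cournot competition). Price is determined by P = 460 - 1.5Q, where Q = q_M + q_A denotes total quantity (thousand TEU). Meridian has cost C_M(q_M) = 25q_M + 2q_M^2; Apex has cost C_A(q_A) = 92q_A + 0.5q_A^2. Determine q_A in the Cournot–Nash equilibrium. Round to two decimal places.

Meridian's profit: π_M = (460 - 1.5Q)q_M - (25q_M + 2q_M²). Setting ∂π_M/∂q_M = 0: 435 - 7q_M - (3/2)(q_A) = 0.
Apex's profit: π_A = (460 - 1.5Q)q_A - (92q_A + (1/2)q_A²). Setting ∂π_A/∂q_A = 0: 368 - 4q_A - (3/2)(q_M) = 0.
Best responses: q_M = (435 - (3/2)q_A)/7, q_A = (368 - (3/2)q_M)/4.
Solving the pair: q_M = 46.1359, q_A = 74.6990.

74.70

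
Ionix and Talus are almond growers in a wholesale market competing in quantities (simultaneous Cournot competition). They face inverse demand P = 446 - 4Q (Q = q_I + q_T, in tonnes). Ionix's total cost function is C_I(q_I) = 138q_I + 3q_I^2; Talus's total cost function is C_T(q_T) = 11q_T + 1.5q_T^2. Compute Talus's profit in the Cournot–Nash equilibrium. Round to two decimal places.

6815.84

Ionix's profit: π_I = (446 - 4Q)q_I - (138q_I + 3q_I²). Setting ∂π_I/∂q_I = 0: 308 - 14q_I - 4(q_T) = 0.
Talus's profit: π_T = (446 - 4Q)q_T - (11q_T + (3/2)q_T²). Setting ∂π_T/∂q_T = 0: 435 - 11q_T - 4(q_I) = 0.
Rearranging gives the reaction functions q_I = (308 - 4q_T)/14 and q_T = (435 - 4q_I)/11.
Substituting one into the other gives q_I = 824/69 and q_T = 35.2029.
Price P = 446 - 4·47.1449 = 257.4203.
Talus's profit: 257.4203·35.2029 - 11·35.2029 - (3/2)·35.2029² = 6815.8424.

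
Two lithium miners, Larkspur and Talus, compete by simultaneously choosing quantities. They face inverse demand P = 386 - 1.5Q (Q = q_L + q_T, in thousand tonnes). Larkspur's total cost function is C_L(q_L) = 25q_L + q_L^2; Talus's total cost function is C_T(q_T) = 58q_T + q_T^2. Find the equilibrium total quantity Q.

106

Larkspur's profit: π_L = (386 - 1.5Q)q_L - (25q_L + q_L²). Setting ∂π_L/∂q_L = 0: 361 - 5q_L - (3/2)(q_T) = 0.
Talus's first-order condition: 328 - 5q_T - (3/2)(q_L) = 0.
So q_L = (361 - (3/2)q_T)/5 and q_T = (328 - (3/2)q_L)/5.
Substituting one into the other gives q_L = 404/7 and q_T = 338/7.
Total output Q = 404/7 + 338/7 = 106.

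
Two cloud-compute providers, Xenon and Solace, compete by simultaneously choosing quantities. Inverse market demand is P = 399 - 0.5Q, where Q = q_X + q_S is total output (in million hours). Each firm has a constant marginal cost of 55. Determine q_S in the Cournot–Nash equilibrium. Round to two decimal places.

Each firm earns π_i = (399 - 0.5Q)q_i - 55q_i.
First-order condition (treating rivals' output as given): 344 - q_i - (1/2)q_j = 0.
With identical firms every q_j equals q_i, so q_j = q_i and 344 = (3/2)q_i, giving q_i = 688/3.

229.33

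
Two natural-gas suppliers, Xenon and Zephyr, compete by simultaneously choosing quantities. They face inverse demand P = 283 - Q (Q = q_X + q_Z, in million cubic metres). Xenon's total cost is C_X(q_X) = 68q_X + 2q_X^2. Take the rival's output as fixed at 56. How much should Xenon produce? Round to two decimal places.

26.50

With the rival's output fixed at 56, Xenon's profit is π_X = (283 - 56 - q_X)q_X - (68q_X + 2q_X²) = (227 - q_X)q_X - (68q_X + 2q_X²).
∂π_X/∂q_X = 159 - 6q_X = 0, so q_X = 53/2.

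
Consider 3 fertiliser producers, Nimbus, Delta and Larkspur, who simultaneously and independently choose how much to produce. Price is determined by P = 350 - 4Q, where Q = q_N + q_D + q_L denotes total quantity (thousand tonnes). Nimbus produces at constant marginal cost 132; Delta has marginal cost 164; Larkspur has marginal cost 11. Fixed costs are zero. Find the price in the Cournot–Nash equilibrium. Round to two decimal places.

Nimbus's profit: π_N = (350 - 4Q)q_N - (132q_N). Setting ∂π_N/∂q_N = 0: 218 - 8q_N - 4(q_D + q_L) = 0.
Delta's profit: π_D = (350 - 4Q)q_D - (164q_D). Setting ∂π_D/∂q_D = 0: 186 - 8q_D - 4(q_N + q_L) = 0.
Larkspur's profit: π_L = (350 - 4Q)q_L - (11q_L). Setting ∂π_L/∂q_L = 0: 339 - 8q_L - 4(q_N + q_D) = 0.
Summing all 3 equations gives 743 − 16Q = 0, hence Q = 743/16.
Back-substituting: q_N = (218 − 743/4)/4 = 129/16, q_D = (186 − 743/4)/4 = 1/16, q_L = (339 − 743/4)/4 = 613/16.
Total output Q = 743/16, so price P = 350 - 4·(743/16) = 657/4.

164.25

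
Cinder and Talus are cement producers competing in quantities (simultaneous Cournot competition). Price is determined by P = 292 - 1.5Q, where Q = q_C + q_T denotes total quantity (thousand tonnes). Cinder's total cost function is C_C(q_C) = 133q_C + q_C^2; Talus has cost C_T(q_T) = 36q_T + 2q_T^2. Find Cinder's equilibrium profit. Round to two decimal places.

1238.72

Cinder's profit: π_C = (292 - 1.5Q)q_C - (133q_C + q_C²). Setting ∂π_C/∂q_C = 0: 159 - 5q_C - (3/2)(q_T) = 0.
Talus's first-order condition: 256 - 7q_T - (3/2)(q_C) = 0.
Best responses: q_C = (159 - (3/2)q_T)/5, q_T = (256 - (3/2)q_C)/7.
Solving the pair: q_C = 22.2595, q_T = 31.8015.
Price P = 292 - (3/2)·54.0611 = 210.9084.
Cinder's profit: 210.9084·22.2595 - 133·22.2595 - 22.2595² = 1238.7180.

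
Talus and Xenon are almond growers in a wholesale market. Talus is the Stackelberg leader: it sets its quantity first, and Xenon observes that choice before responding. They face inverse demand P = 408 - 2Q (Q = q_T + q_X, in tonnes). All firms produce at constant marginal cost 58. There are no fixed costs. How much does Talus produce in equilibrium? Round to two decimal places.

The follower Xenon best-responds to any q_T: π_X = (408 - 2Q)q_X - 58q_X.
Follower FOC: 350 - 2q_T - 4q_X = 0, so q_X(q_T) = (350 - 2q_T)/4.
The leader anticipates this reaction. Substituting into P = 408 - 2Q gives P = 233 - q_T, so π_T = (233 - q_T)q_T - 58q_T.
The leader's first-order condition 175 - 2q_T = 0 yields q_T = 175/2.
Then q_X = (350 - 2·(175/2))/4 = 175/4.

87.50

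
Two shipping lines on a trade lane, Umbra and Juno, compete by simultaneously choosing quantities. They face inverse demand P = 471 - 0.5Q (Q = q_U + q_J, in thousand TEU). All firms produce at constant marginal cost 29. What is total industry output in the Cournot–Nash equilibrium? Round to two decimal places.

Each firm earns π_i = (471 - 0.5Q)q_i - 29q_i.
Setting ∂π_i/∂q_i = 0 with rivals' quantities fixed: 442 - q_i - (1/2)q_j = 0.
By symmetry each firm produces the same amount; substituting q_j = q_i yields q_i = 442/(3/2) = 884/3.
Total output Q = 884/3 + 884/3 = 1768/3.

589.33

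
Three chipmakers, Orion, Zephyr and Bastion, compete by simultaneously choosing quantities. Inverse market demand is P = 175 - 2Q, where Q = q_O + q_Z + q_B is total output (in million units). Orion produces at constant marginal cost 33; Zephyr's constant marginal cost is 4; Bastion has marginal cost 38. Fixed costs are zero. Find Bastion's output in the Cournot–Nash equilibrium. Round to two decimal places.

Orion's profit: π_O = (175 - 2Q)q_O - (33q_O). Setting ∂π_O/∂q_O = 0: 142 - 4q_O - 2(q_Z + q_B) = 0.
Zephyr's profit: π_Z = (175 - 2Q)q_Z - (4q_Z). Setting ∂π_Z/∂q_Z = 0: 171 - 4q_Z - 2(q_O + q_B) = 0.
Bastion's profit: π_B = (175 - 2Q)q_B - (38q_B). Setting ∂π_B/∂q_B = 0: 137 - 4q_B - 2(q_O + q_Z) = 0.
Adding the 3 conditions: 450 − 4Q − 4Q = 0, i.e. Q = 225/4.
Back-substituting: q_O = (142 − 225/2)/2 = 59/4, q_Z = (171 − 225/2)/2 = 117/4, q_B = (137 − 225/2)/2 = 49/4.

12.25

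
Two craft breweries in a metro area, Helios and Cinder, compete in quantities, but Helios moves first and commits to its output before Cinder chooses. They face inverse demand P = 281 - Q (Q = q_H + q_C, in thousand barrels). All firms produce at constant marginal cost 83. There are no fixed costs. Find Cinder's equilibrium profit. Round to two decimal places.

2450.25

Solve by backward induction. Given q_H, the follower Cinder maximises π_C = (281 - q_H - q_C)q_C - 83q_C.
∂π_C/∂q_C = 198 - q_H - 2q_C = 0 gives the reaction function q_C = (198 - q_H)/2.
The leader anticipates this reaction. Substituting into P = 281 - Q gives P = 182 - (1/2)q_H, so π_H = (182 - (1/2)q_H)q_H - 83q_H.
The leader's first-order condition 99 - q_H = 0 yields q_H = 99.
Then q_C = (198 - 99)/2 = 99/2.
Price P = 281 - 297/2 = 265/2.
Cinder's profit: (265/2 - 83)·(99/2) = 2450.2500.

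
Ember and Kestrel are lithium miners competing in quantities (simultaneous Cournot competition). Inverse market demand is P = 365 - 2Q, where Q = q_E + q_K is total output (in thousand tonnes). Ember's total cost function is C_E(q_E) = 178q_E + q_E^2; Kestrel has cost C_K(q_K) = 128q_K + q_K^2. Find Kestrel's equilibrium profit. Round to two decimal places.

3217.69

Ember's profit: π_E = (365 - 2Q)q_E - (178q_E + q_E²). Setting ∂π_E/∂q_E = 0: 187 - 6q_E - 2(q_K) = 0.
Kestrel's first-order condition: 237 - 6q_K - 2(q_E) = 0.
Best responses: q_E = (187 - 2q_K)/6, q_K = (237 - 2q_E)/6.
Solving the pair: q_E = 81/4, q_K = 131/4.
Price P = 365 - 2·53 = 259.
Kestrel's profit: 259·(131/4) - 128·(131/4) - (131/4)² = 3217.6875.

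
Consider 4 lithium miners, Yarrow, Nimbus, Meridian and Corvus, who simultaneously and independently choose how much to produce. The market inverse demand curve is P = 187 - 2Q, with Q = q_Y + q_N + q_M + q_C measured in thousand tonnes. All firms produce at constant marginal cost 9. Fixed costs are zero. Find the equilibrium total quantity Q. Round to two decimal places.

71.20

Each firm earns π_i = (187 - 2Q)q_i - 9q_i.
First-order condition (treating rivals' output as given): 178 - 4q_i - 2·Σ_{j≠i} q_j = 0.
By symmetry each firm produces the same amount; substituting Σ_{j≠i} q_j = 3q_i yields q_i = 178/10 = 89/5.
Total output Q = 89/5 + 89/5 + 89/5 + 89/5 = 356/5.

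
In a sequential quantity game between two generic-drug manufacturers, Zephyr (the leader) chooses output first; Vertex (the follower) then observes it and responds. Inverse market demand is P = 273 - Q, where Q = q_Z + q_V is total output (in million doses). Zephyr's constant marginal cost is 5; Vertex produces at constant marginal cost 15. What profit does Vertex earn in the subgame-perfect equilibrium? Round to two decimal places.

3540.25

The follower Vertex best-responds to any q_Z: π_V = (273 - Q)q_V - 15q_V.
∂π_V/∂q_V = 258 - q_Z - 2q_V = 0 gives the reaction function q_V = (258 - q_Z)/2.
Zephyr substitutes q_V(q_Z) into its own profit: π_Z = q_Z(273 - q_Z - (258 - q_Z)/2) - 5q_Z = (144 - (1/2)q_Z)q_Z - 5q_Z.
Maximising: ∂π_Z/∂q_Z = 139 - q_Z = 0, giving q_Z = 139.
Then q_V = (258 - 139)/2 = 119/2.
Price P = 273 - 397/2 = 149/2.
Vertex's profit: (149/2 - 15)·(119/2) = 3540.2500.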